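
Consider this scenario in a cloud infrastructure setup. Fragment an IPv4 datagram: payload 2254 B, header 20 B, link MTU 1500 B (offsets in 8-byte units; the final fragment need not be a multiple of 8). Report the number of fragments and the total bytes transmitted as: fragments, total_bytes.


Max data per non-final fragment = floor((MTU - header)/8)*8 = floor((1500 - 20)/8)*8 = floor(1480/8)*8 = 1480 B
Final fragment needs no 8-byte alignment: it can carry up to MTU - header = 1480 B
Non-final fragments needed = ceil((payload - 1480) / 1480) = ceil(774/1480) = ceil(0.5230) = 1
Number of fragments = 1 + 1 = 2
Fragment sizes (data): 1 * 1480 B + 774 B (last, 774 <= 1480 OK)
Total bytes sent = payload + n_frags * header = 2254 + 2*20 = 2254 + 40 = 2294 B

2, 2294


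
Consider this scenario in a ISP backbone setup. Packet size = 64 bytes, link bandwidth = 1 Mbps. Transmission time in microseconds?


Given: packet = 64 bytes, bandwidth = 1 Mbps
Packet in bits = 64 * 8 = 512 bits
Bandwidth = 1 * 10^6 = 1000000 bps
Time = 512 / 1000000 seconds
Time in us = 512 * 10^6 / 1000000 = 512

512


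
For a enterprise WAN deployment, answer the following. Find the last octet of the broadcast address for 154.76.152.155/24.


Given: IP = 154.76.152.155, prefix = /24
Host bits = 32 - 24 = 8
Network last octet = 155 AND mask = 0
Host part size = 2^8 - 1 = 255
Broadcast last octet = 0 OR 255 = 255

255


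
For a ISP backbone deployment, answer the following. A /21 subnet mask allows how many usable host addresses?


Given: subnet mask /21
Host bits = 32 - 21 = 11
Total addresses = 2^11 = 2048
Usable hosts = 2048 - 2 (network + broadcast) = 2046

2046


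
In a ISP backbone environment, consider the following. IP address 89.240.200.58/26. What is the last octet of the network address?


Given: IP = 89.240.200.58, prefix = /26
Subnet mask = 255.255.255.192
Last octet of IP: 58
Last octet of mask: 192
Network last octet = 58 AND 192 = 0

0


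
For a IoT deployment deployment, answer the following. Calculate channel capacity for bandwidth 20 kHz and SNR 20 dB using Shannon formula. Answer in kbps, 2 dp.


Given: B = 20 kHz, SNR = 20 dB
SNR linear = 10^(20/10) = 100
1 + SNR = 101
log2(101) = 6.6582114828
C = 20 * 1000 * 6.6582114828 = 133164.2297 bps
C = 133.164230 kbps -> 133.16 kbps (2 dp)

133.16


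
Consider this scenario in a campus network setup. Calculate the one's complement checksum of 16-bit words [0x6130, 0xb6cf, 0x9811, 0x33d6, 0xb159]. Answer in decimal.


Given words: [0x6130, 0xb6cf, 0x9811, 0x33d6, 0xb159]
Step 1: Sum all words
Raw sum = 24880 + 46799 + 38929 + 13270 + 45401 = 169279
Step 2: Fold carry: (38207 + 2) = 38209
One's complement = ~38209 & 0xFFFF = 27326

27326


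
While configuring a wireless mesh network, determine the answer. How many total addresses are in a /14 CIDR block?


Given: CIDR prefix /14
Host bits = 32 - 14 = 18
Total addresses = 2^18 = 262144

262144


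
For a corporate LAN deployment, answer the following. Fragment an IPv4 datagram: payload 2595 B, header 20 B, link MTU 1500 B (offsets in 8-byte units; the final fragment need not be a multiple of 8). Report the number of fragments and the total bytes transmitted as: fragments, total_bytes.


Max data per non-final fragment = floor((MTU - header)/8)*8 = floor((1500 - 20)/8)*8 = floor(1480/8)*8 = 1480 B
Final fragment needs no 8-byte alignment: it can carry up to MTU - header = 1480 B
Non-final fragments needed = ceil((payload - 1480) / 1480) = ceil(1115/1480) = ceil(0.7534) = 1
Number of fragments = 1 + 1 = 2
Fragment sizes (data): 1 * 1480 B + 1115 B (last, 1115 <= 1480 OK)
Total bytes sent = payload + n_frags * header = 2595 + 2*20 = 2595 + 40 = 2635 B

2, 2635


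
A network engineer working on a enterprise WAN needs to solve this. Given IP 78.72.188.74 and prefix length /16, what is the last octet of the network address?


Given: IP = 78.72.188.74, prefix = /16
Subnet mask = 255.255.0.0
Last octet of IP: 74
Last octet of mask: 0
Network last octet = 74 AND 0 = 0

0


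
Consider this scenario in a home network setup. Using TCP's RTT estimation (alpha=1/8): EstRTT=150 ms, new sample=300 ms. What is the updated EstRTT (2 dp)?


Given: EstRTT = 150 ms, SampleRTT = 300 ms, alpha = 1/8
New EstRTT = (1 - alpha) * EstRTT + alpha * SampleRTT
(7/8) * 150 = 131.25
(1/8) * 300 = 37.5
New EstRTT = 131.25 + 37.5 = 168.75 ms -> 168.75 ms (2 dp)

168.75


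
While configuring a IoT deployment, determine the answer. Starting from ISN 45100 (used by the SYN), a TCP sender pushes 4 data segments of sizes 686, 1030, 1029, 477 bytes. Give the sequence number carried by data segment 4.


The SYN occupies sequence number ISN = 45100, so the first data byte is ISN + 1 = 45101.
SEQ of data segment i = (ISN + 1) + sum of payload sizes of segments 1..i-1.
Segment 1: SEQ = 45101, payload = 686 bytes
Segment 2: SEQ = 45787, payload = 1030 bytes
Segment 3: SEQ = 46817, payload = 1029 bytes
Segment 4: SEQ = 47846, payload = 477 bytes
SEQ of segment 4 = 45101 + 686 + 1030 + 1029 = 47846

47846


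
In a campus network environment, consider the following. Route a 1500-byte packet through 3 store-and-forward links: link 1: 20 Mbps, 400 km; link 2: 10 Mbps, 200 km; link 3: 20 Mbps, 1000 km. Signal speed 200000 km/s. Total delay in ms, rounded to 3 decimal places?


Packet = 1500 bytes = 12000 bits. Store-and-forward: sum (t_trans + t_prop) per link.
Link 1: t_trans = 12000/(20*10^6) s = 0.6000 ms; t_prop = 400/200000 s = 2.0000 ms; subtotal = 2.6000 ms
Link 2: t_trans = 12000/(10*10^6) s = 1.2000 ms; t_prop = 200/200000 s = 1.0000 ms; subtotal = 2.2000 ms
Link 3: t_trans = 12000/(20*10^6) s = 0.6000 ms; t_prop = 1000/200000 s = 5.0000 ms; subtotal = 5.6000 ms
End-to-end = 2.6000 + 2.2000 + 5.6000 = 10.4000 ms -> 10.400 ms (3 dp)

10.400


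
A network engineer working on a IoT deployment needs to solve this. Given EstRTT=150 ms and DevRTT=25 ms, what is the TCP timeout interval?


Given: EstRTT = 150 ms, DevRTT = 25 ms
Timeout = EstRTT + 4 * DevRTT
4 * DevRTT = 4 * 25 = 100
Timeout = 150 + 100 = 250 ms

250


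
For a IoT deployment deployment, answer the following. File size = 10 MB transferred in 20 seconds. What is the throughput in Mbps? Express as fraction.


Given: file = 10 MB, time = 20 s
File in Mb = 10 * 8 = 80 Mb
Throughput = 80 / 20 Mbps
Throughput = 4 Mbps

4


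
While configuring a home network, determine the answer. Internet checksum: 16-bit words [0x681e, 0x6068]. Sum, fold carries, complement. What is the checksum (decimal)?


Given words: [0x681e, 0x6068]
Step 1: Sum all words
Raw sum = 26654 + 24680 = 51334
One's complement = ~51334 & 0xFFFF = 14201

14201


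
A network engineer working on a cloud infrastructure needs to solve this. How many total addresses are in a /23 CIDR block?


Given: CIDR prefix /23
Host bits = 32 - 23 = 9
Total addresses = 2^9 = 512

512


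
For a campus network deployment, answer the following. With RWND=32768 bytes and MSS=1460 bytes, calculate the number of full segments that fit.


Given: RWND = 32768 bytes, MSS = 1460 bytes
Full segments = floor(RWND / MSS)
Full segments = floor(32768 / 1460)
Full segments = floor(22.4438) = 22

22


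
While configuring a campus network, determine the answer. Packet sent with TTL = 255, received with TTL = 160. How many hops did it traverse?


Given: initial TTL = 255, received TTL = 160
Hops = initial TTL - received TTL
Hops = 255 - 160 = 95

95


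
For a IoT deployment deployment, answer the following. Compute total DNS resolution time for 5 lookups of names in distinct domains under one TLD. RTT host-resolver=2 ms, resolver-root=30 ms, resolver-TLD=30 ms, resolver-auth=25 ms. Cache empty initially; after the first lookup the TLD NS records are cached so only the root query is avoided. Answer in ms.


Lookup 1 (cold cache): local + root + TLD + auth = 2 + 30 + 30 + 25 = 87 ms
Lookups 2..5 (TLD NS cached -> skip root; new domain -> still ask TLD and auth): local + TLD + auth = 2 + 30 + 25 = 57 ms each
Remaining 4 lookups: 4 * 57 = 228 ms
Total = 87 + 228 = 315 ms

315


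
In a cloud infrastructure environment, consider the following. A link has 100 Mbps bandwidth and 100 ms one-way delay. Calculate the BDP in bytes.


Given: bandwidth = 100 Mbps, delay = 100 ms
BDP in bits = 100 * 10^6 * 100 / 1000
BDP in bits = 10000000
BDP in bytes = 10000000 / 8 = 1250000

1250000


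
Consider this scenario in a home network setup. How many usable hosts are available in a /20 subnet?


Given: subnet mask /20
Host bits = 32 - 20 = 12
Total addresses = 2^12 = 4096
Usable hosts = 4096 - 2 (network + broadcast) = 4094

4094


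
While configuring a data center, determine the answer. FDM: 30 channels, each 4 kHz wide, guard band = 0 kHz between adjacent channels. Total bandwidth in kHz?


Given: 30 channels, 4 kHz each, guard = 0 kHz
Channel bandwidth = 30 * 4 = 120 kHz
Guard bands = 29 gaps * 0 kHz = 0 kHz
Total = 120 + 0 = 120 kHz

120


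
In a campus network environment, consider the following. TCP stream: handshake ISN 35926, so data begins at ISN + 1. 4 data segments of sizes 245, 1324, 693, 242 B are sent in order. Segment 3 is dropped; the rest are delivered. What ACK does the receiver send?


SYN uses sequence number 35926; first data byte = ISN + 1 = 35927.
Segment 1: SEQ = 35927, len = 245 B, covers [35927, 36171]
Segment 2: SEQ = 36172, len = 1324 B, covers [36172, 37495]
Segment 3: SEQ = 37496, len = 693 B, covers [37496, 38188] [LOST]
Segment 4: SEQ = 38189, len = 242 B, covers [38189, 38430]
In-order data received: bytes [35927, 37495] (segments 1..2).
Segment 3 missing -> gap begins at byte 37496; later segments buffered out of order.
Cumulative ACK = next expected in-order byte = 35927 + 245 + 1324 = 37496

37496


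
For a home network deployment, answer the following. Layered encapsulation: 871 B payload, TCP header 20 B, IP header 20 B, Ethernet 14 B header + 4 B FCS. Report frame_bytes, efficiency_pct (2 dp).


TCP segment = 871 + 20 = 891 B
IP packet = 891 + 20 = 911 B
Ethernet frame = 911 + 14 + 4 = 929 B
Efficiency = app / frame = 871 / 929 = 0.937567 = 93.7567% -> 93.76% (2 dp)

929, 93.76


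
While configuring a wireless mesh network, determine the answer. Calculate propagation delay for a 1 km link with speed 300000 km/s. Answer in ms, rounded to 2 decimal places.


Given: distance = 1 km, speed = 300000 km/s
Delay = distance / speed = 1 / 300000 seconds
Delay in ms = 1 * 1000 / 300000
Delay = 0.0033 ms
Rounded to 2 dp = 0.00 ms

0.00


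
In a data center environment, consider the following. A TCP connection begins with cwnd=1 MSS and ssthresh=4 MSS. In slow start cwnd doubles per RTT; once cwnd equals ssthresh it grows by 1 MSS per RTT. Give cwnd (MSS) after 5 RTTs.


RTT 0: cwnd = 1 MSS (initial)
RTT 1: cwnd = 2 MSS (slow start, doubled)
RTT 2: cwnd = 4 MSS (slow start, doubled)
RTT 3: cwnd = 5 MSS (congestion avoidance, +1)
RTT 4: cwnd = 6 MSS (congestion avoidance, +1)
RTT 5: cwnd = 7 MSS (congestion avoidance, +1)

7


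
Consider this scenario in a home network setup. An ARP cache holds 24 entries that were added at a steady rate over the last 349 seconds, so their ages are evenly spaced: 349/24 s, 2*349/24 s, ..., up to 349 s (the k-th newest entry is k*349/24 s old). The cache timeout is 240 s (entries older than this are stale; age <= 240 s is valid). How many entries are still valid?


Ages are k * 349/24 s for k = 1..24 (spacing = 14.5417 s).
Entry k is valid iff k * 349/24 <= 240 iff k <= 24 * 240 / 349 = 16.5043
n_valid = floor(16.5043) = 16
(n_stale = 24 - 16 = 8)

16


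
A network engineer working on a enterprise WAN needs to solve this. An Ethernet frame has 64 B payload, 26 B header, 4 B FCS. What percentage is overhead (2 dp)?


Given: payload = 64 B, header = 26 B, trailer = 4 B
Overhead bytes = header + trailer = 26 + 4 = 30
Total frame = payload + overhead = 64 + 30 = 94
Overhead % = 30 / 94 * 100 = 31.9149% -> 31.91% (2 dp)

31.91


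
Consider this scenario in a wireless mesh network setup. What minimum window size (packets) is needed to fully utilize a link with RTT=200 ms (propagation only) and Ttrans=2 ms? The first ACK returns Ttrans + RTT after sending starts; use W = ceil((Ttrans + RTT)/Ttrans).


Given: Ttrans = 2 ms, RTT = 200 ms (= 2 * Tprop, Tprop = 100 ms)
Time until first ACK returns = Ttrans + RTT = 2 + 200 = 202 ms
Need W * Ttrans >= Ttrans + RTT  ->  W >= (Ttrans + RTT) / Ttrans
(Ttrans + RTT) / Ttrans = 202 / 2 = 101
W_min = ceil(101) = 101

101


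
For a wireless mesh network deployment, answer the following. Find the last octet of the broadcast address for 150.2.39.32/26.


Given: IP = 150.2.39.32, prefix = /26
Host bits = 32 - 26 = 6
Network last octet = 32 AND mask = 0
Host part size = 2^6 - 1 = 63
Broadcast last octet = 0 OR 63 = 63

63


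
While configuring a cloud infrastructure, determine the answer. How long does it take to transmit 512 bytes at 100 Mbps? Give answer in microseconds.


Given: packet = 512 bytes, bandwidth = 100 Mbps
Packet in bits = 512 * 8 = 4096 bits
Bandwidth = 100 * 10^6 = 100000000 bps
Time = 4096 / 100000000 seconds
Time in us = 4096 * 10^6 / 100000000 = 40.96

40.96


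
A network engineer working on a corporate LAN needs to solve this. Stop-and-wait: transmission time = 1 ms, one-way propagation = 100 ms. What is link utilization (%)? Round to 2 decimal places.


Given: Ttrans = 1 ms, Tprop = 100 ms
RTT = 2 * Tprop = 2 * 100 = 200 ms
U = Ttrans / (Ttrans + RTT)
U = 1 / (1 + 200)
U = 1 / 201 = 0.004975
U% = 0.50%

0.50


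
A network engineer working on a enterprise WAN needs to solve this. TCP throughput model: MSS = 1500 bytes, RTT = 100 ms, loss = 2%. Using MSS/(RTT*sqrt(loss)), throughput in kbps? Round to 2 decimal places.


Given: MSS = 1500 bytes, RTT = 100 ms, loss = 2%
RTT in seconds = 100 / 1000 = 0.1
Loss rate = 2% = 0.02
sqrt(loss) = sqrt(0.02) = 0.141421356237
Throughput (bytes/s) = 1500 / (0.1 * 0.141421356237) = 106066.0172
Throughput (kbps) = 106066.0172 * 8 / 1000 = 848.528137 -> 848.53 kbps (2 dp)

848.53


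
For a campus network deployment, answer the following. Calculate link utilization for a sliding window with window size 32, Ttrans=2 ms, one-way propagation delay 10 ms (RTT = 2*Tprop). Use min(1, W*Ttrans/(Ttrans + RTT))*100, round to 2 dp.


Given: W = 32, Ttrans = 2 ms, RTT = 20 ms (= 2 * Tprop, Tprop = 10 ms)
Cycle time = Ttrans + RTT = 2 + 20 = 22 ms (first packet sent until its ACK returns)
W * Ttrans = 32 * 2 = 64 ms of sending per cycle
W * Ttrans / (Ttrans + RTT) = 64 / 22 = 2.909091
U = min(1, 2.909091) = 1.000000
U% = 100.00%

100.00


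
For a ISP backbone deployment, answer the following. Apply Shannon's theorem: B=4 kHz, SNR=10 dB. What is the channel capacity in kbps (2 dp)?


Given: B = 4 kHz, SNR = 10 dB
SNR linear = 10^(10/10) = 10
1 + SNR = 11
log2(11) = 3.4594316186
C = 4 * 1000 * 3.4594316186 = 13837.7265 bps
C = 13.837726 kbps -> 13.84 kbps (2 dp)

13.84


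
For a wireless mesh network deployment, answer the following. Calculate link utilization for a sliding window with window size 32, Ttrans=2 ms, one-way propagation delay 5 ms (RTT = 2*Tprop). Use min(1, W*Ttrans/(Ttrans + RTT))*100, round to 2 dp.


Given: W = 32, Ttrans = 2 ms, RTT = 10 ms (= 2 * Tprop, Tprop = 5 ms)
Cycle time = Ttrans + RTT = 2 + 10 = 12 ms (first packet sent until its ACK returns)
W * Ttrans = 32 * 2 = 64 ms of sending per cycle
W * Ttrans / (Ttrans + RTT) = 64 / 12 = 5.333333
U = min(1, 5.333333) = 1.000000
U% = 100.00%

100.00


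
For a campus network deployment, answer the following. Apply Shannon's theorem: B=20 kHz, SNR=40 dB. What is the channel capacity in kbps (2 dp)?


Given: B = 20 kHz, SNR = 40 dB
SNR linear = 10^(40/10) = 10000
1 + SNR = 10001
log2(10001) = 13.2878566418
C = 20 * 1000 * 13.2878566418 = 265757.1328 bps
C = 265.757133 kbps -> 265.76 kbps (2 dp)

265.76


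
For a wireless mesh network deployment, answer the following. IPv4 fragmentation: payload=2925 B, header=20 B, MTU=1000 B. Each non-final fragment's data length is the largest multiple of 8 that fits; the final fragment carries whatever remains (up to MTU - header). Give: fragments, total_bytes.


Max data per non-final fragment = floor((MTU - header)/8)*8 = floor((1000 - 20)/8)*8 = floor(980/8)*8 = 976 B
Final fragment needs no 8-byte alignment: it can carry up to MTU - header = 980 B
Non-final fragments needed = ceil((payload - 980) / 976) = ceil(1945/976) = ceil(1.9928) = 2
Number of fragments = 2 + 1 = 3
Fragment sizes (data): 2 * 976 B + 973 B (last, 973 <= 980 OK)
Total bytes sent = payload + n_frags * header = 2925 + 3*20 = 2925 + 60 = 2985 B

3, 2985


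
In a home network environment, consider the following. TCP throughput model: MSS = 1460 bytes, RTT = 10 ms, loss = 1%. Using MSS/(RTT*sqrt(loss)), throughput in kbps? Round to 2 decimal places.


Given: MSS = 1460 bytes, RTT = 10 ms, loss = 1%
RTT in seconds = 10 / 1000 = 0.01
Loss rate = 1% = 0.01
sqrt(loss) = sqrt(0.01) = 0.1
Throughput (bytes/s) = 1460 / (0.01 * 0.1) = 1460000.0000
Throughput (kbps) = 1460000.0000 * 8 / 1000 = 11680.000000 -> 11680.00 kbps (2 dp)

11680.00


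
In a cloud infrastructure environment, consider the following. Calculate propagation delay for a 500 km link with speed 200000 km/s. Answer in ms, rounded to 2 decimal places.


Given: distance = 500 km, speed = 200000 km/s
Delay = distance / speed = 500 / 200000 seconds
Delay in ms = 500 * 1000 / 200000
Delay = 2.5000 ms
Rounded to 2 dp = 2.50 ms

2.50


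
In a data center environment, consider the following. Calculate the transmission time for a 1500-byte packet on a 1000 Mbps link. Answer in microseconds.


Given: packet = 1500 bytes, bandwidth = 1000 Mbps
Packet in bits = 1500 * 8 = 12000 bits
Bandwidth = 1000 * 10^6 = 1000000000 bps
Time = 12000 / 1000000000 seconds
Time in us = 12000 * 10^6 / 1000000000 = 12

12


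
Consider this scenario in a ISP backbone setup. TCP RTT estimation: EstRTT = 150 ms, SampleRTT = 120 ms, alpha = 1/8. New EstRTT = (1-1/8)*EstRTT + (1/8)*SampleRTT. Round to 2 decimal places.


Given: EstRTT = 150 ms, SampleRTT = 120 ms, alpha = 1/8
New EstRTT = (1 - alpha) * EstRTT + alpha * SampleRTT
(7/8) * 150 = 131.25
(1/8) * 120 = 15
New EstRTT = 131.25 + 15 = 146.25 ms -> 146.25 ms (2 dp)

146.25


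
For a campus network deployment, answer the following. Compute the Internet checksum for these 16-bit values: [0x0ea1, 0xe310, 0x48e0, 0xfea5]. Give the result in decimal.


Given words: [0x0ea1, 0xe310, 0x48e0, 0xfea5]
Step 1: Sum all words
Raw sum = 3745 + 58128 + 18656 + 65189 = 145718
Step 2: Fold carry: (14646 + 2) = 14648
One's complement = ~14648 & 0xFFFF = 50887

50887


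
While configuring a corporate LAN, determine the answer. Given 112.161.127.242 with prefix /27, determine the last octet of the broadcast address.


Given: IP = 112.161.127.242, prefix = /27
Host bits = 32 - 27 = 5
Network last octet = 242 AND mask = 224
Host part size = 2^5 - 1 = 31
Broadcast last octet = 224 OR 31 = 255

255


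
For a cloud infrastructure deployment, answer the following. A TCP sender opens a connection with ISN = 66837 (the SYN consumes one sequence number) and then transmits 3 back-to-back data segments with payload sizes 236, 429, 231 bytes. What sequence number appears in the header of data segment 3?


The SYN occupies sequence number ISN = 66837, so the first data byte is ISN + 1 = 66838.
SEQ of data segment i = (ISN + 1) + sum of payload sizes of segments 1..i-1.
Segment 1: SEQ = 66838, payload = 236 bytes
Segment 2: SEQ = 67074, payload = 429 bytes
Segment 3: SEQ = 67503, payload = 231 bytes
SEQ of segment 3 = 66838 + 236 + 429 = 67503

67503


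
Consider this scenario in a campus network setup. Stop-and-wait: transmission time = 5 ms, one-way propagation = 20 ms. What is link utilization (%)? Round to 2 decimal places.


Given: Ttrans = 5 ms, Tprop = 20 ms
RTT = 2 * Tprop = 2 * 20 = 40 ms
U = Ttrans / (Ttrans + RTT)
U = 5 / (5 + 40)
U = 5 / 45 = 0.111111
U% = 11.11%

11.11


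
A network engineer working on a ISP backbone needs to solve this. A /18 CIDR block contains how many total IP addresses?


Given: CIDR prefix /18
Host bits = 32 - 18 = 14
Total addresses = 2^14 = 16384

16384


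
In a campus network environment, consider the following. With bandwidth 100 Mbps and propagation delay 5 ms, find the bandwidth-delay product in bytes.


Given: bandwidth = 100 Mbps, delay = 5 ms
BDP in bits = 100 * 10^6 * 5 / 1000
BDP in bits = 500000
BDP in bytes = 500000 / 8 = 62500

62500


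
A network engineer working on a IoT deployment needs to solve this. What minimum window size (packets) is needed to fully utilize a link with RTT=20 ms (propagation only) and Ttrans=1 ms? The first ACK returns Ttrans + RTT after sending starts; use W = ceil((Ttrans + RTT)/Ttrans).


Given: Ttrans = 1 ms, RTT = 20 ms (= 2 * Tprop, Tprop = 10 ms)
Time until first ACK returns = Ttrans + RTT = 1 + 20 = 21 ms
Need W * Ttrans >= Ttrans + RTT  ->  W >= (Ttrans + RTT) / Ttrans
(Ttrans + RTT) / Ttrans = 21 / 1 = 21
W_min = ceil(21) = 21

21


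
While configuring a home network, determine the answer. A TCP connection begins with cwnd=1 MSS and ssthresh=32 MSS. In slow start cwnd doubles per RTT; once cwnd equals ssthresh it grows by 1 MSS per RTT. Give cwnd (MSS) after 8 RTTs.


RTT 0: cwnd = 1 MSS (initial)
RTT 1: cwnd = 2 MSS (slow start, doubled)
RTT 2: cwnd = 4 MSS (slow start, doubled)
RTT 3: cwnd = 8 MSS (slow start, doubled)
RTT 4: cwnd = 16 MSS (slow start, doubled)
RTT 5: cwnd = 32 MSS (slow start, doubled)
RTT 6: cwnd = 33 MSS (congestion avoidance, +1)
RTT 7: cwnd = 34 MSS (congestion avoidance, +1)
RTT 8: cwnd = 35 MSS (congestion avoidance, +1)

35


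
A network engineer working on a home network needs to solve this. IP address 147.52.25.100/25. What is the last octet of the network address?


Given: IP = 147.52.25.100, prefix = /25
Subnet mask = 255.255.255.128
Last octet of IP: 100
Last octet of mask: 128
Network last octet = 100 AND 128 = 0

0


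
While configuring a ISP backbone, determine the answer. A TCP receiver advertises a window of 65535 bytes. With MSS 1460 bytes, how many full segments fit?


Given: RWND = 65535 bytes, MSS = 1460 bytes
Full segments = floor(RWND / MSS)
Full segments = floor(65535 / 1460)
Full segments = floor(44.887) = 44

44


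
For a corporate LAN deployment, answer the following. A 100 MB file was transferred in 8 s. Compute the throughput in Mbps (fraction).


Given: file = 100 MB, time = 8 s
File in Mb = 100 * 8 = 800 Mb
Throughput = 800 / 8 Mbps
Throughput = 100 Mbps

100


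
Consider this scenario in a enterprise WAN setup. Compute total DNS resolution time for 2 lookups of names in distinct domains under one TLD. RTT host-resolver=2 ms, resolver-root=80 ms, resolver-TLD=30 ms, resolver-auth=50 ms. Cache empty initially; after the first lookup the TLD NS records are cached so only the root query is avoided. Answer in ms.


Lookup 1 (cold cache): local + root + TLD + auth = 2 + 80 + 30 + 50 = 162 ms
Lookups 2..2 (TLD NS cached -> skip root; new domain -> still ask TLD and auth): local + TLD + auth = 2 + 30 + 50 = 82 ms each
Remaining 1 lookups: 1 * 82 = 82 ms
Total = 162 + 82 = 244 ms

244


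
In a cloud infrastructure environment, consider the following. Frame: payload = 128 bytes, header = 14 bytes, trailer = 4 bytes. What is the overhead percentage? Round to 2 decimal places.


Given: payload = 128 B, header = 14 B, trailer = 4 B
Overhead bytes = header + trailer = 14 + 4 = 18
Total frame = payload + overhead = 128 + 18 = 146
Overhead % = 18 / 146 * 100 = 12.3288% -> 12.33% (2 dp)

12.33


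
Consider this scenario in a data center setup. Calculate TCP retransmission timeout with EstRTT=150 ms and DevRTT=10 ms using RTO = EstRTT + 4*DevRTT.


Given: EstRTT = 150 ms, DevRTT = 10 ms
Timeout = EstRTT + 4 * DevRTT
4 * DevRTT = 4 * 10 = 40
Timeout = 150 + 40 = 190 ms

190


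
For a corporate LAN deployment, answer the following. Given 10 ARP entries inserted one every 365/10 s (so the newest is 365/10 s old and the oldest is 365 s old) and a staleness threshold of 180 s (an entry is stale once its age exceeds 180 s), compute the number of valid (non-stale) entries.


Ages are k * 365/10 s for k = 1..10 (spacing = 36.5000 s).
Entry k is valid iff k * 365/10 <= 180 iff k <= 10 * 180 / 365 = 4.9315
n_valid = floor(4.9315) = 4
(n_stale = 10 - 4 = 6)

4


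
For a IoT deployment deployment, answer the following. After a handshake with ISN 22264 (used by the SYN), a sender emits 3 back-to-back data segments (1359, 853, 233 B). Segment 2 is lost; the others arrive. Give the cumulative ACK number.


SYN uses sequence number 22264; first data byte = ISN + 1 = 22265.
Segment 1: SEQ = 22265, len = 1359 B, covers [22265, 23623]
Segment 2: SEQ = 23624, len = 853 B, covers [23624, 24476] [LOST]
Segment 3: SEQ = 24477, len = 233 B, covers [24477, 24709]
In-order data received: bytes [22265, 23623] (segments 1..1).
Segment 2 missing -> gap begins at byte 23624; later segments buffered out of order.
Cumulative ACK = next expected in-order byte = 22265 + 1359 = 23624

23624


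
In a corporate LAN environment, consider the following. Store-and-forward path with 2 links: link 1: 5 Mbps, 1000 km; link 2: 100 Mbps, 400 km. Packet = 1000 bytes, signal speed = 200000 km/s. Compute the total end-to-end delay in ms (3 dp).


Packet = 1000 bytes = 8000 bits. Store-and-forward: sum (t_trans + t_prop) per link.
Link 1: t_trans = 8000/(5*10^6) s = 1.6000 ms; t_prop = 1000/200000 s = 5.0000 ms; subtotal = 6.6000 ms
Link 2: t_trans = 8000/(100*10^6) s = 0.0800 ms; t_prop = 400/200000 s = 2.0000 ms; subtotal = 2.0800 ms
End-to-end = 6.6000 + 2.0800 = 8.6800 ms -> 8.680 ms (3 dp)

8.680


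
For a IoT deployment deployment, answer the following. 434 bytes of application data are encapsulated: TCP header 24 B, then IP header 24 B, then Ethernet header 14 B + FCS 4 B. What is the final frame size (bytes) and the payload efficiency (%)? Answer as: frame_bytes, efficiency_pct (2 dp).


TCP segment = 434 + 24 = 458 B
IP packet = 458 + 24 = 482 B
Ethernet frame = 482 + 14 + 4 = 500 B
Efficiency = app / frame = 434 / 500 = 0.868000 = 86.8000% -> 86.80% (2 dp)

500, 86.80


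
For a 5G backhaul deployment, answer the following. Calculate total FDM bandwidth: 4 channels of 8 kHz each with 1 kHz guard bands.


Given: 4 channels, 8 kHz each, guard = 1 kHz
Channel bandwidth = 4 * 8 = 32 kHz
Guard bands = 3 gaps * 1 kHz = 3 kHz
Total = 32 + 3 = 35 kHz

35


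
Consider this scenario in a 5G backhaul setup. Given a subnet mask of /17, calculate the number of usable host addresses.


Given: subnet mask /17
Host bits = 32 - 17 = 15
Total addresses = 2^15 = 32768
Usable hosts = 32768 - 2 (network + broadcast) = 32766

32766


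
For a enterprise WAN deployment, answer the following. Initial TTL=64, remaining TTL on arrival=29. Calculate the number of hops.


Given: initial TTL = 64, received TTL = 29
Hops = initial TTL - received TTL
Hops = 64 - 29 = 35

35


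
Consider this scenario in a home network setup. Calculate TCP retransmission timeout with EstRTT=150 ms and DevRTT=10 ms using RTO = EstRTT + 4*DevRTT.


Given: EstRTT = 150 ms, DevRTT = 10 ms
Timeout = EstRTT + 4 * DevRTT
4 * DevRTT = 4 * 10 = 40
Timeout = 150 + 40 = 190 ms

190


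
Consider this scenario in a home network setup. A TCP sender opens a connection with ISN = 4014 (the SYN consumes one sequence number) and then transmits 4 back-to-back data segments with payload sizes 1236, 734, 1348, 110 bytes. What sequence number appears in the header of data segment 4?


The SYN occupies sequence number ISN = 4014, so the first data byte is ISN + 1 = 4015.
SEQ of data segment i = (ISN + 1) + sum of payload sizes of segments 1..i-1.
Segment 1: SEQ = 4015, payload = 1236 bytes
Segment 2: SEQ = 5251, payload = 734 bytes
Segment 3: SEQ = 5985, payload = 1348 bytes
Segment 4: SEQ = 7333, payload = 110 bytes
SEQ of segment 4 = 4015 + 1236 + 734 + 1348 = 7333

7333


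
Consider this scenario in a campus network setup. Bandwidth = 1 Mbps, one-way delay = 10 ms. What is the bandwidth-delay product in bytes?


Given: bandwidth = 1 Mbps, delay = 10 ms
BDP in bits = 1 * 10^6 * 10 / 1000
BDP in bits = 10000
BDP in bytes = 10000 / 8 = 1250

1250


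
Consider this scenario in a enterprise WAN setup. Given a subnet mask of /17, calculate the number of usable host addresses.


Given: subnet mask /17
Host bits = 32 - 17 = 15
Total addresses = 2^15 = 32768
Usable hosts = 32768 - 2 (network + broadcast) = 32766

32766


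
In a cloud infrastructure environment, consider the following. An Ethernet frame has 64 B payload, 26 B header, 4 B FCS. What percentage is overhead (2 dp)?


Given: payload = 64 B, header = 26 B, trailer = 4 B
Overhead bytes = header + trailer = 26 + 4 = 30
Total frame = payload + overhead = 64 + 30 = 94
Overhead % = 30 / 94 * 100 = 31.9149% -> 31.91% (2 dp)

31.91


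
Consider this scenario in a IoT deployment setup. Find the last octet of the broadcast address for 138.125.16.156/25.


Given: IP = 138.125.16.156, prefix = /25
Host bits = 32 - 25 = 7
Network last octet = 156 AND mask = 128
Host part size = 2^7 - 1 = 127
Broadcast last octet = 128 OR 127 = 255

255


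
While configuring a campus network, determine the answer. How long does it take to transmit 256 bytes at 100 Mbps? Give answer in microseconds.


Given: packet = 256 bytes, bandwidth = 100 Mbps
Packet in bits = 256 * 8 = 2048 bits
Bandwidth = 100 * 10^6 = 100000000 bps
Time = 2048 / 100000000 seconds
Time in us = 2048 * 10^6 / 100000000 = 20.48

20.48


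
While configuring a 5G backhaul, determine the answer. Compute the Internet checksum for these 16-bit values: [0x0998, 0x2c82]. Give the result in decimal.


Given words: [0x0998, 0x2c82]
Step 1: Sum all words
Raw sum = 2456 + 11394 = 13850
One's complement = ~13850 & 0xFFFF = 51685

51685


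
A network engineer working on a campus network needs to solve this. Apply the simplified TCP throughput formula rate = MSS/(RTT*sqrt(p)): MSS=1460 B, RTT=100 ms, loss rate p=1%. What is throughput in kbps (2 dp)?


Given: MSS = 1460 bytes, RTT = 100 ms, loss = 1%
RTT in seconds = 100 / 1000 = 0.1
Loss rate = 1% = 0.01
sqrt(loss) = sqrt(0.01) = 0.1
Throughput (bytes/s) = 1460 / (0.1 * 0.1) = 146000.0000
Throughput (kbps) = 146000.0000 * 8 / 1000 = 1168.000000 -> 1168.00 kbps (2 dp)

1168.00


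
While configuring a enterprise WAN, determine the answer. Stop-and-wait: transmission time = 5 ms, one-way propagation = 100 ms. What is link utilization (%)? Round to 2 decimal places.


Given: Ttrans = 5 ms, Tprop = 100 ms
RTT = 2 * Tprop = 2 * 100 = 200 ms
U = Ttrans / (Ttrans + RTT)
U = 5 / (5 + 200)
U = 5 / 205 = 0.02439
U% = 2.44%

2.44


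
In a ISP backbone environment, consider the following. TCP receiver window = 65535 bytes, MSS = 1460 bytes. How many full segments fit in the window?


Given: RWND = 65535 bytes, MSS = 1460 bytes
Full segments = floor(RWND / MSS)
Full segments = floor(65535 / 1460)
Full segments = floor(44.887) = 44

44


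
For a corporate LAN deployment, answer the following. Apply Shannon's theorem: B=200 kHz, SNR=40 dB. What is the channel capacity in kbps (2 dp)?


Given: B = 200 kHz, SNR = 40 dB
SNR linear = 10^(40/10) = 10000
1 + SNR = 10001
log2(10001) = 13.2878566418
C = 200 * 1000 * 13.2878566418 = 2657571.3284 bps
C = 2657.571328 kbps -> 2657.57 kbps (2 dp)

2657.57


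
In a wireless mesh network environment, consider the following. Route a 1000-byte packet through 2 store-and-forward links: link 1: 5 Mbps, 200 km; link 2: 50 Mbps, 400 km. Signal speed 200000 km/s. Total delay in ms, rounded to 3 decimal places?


Packet = 1000 bytes = 8000 bits. Store-and-forward: sum (t_trans + t_prop) per link.
Link 1: t_trans = 8000/(5*10^6) s = 1.6000 ms; t_prop = 200/200000 s = 1.0000 ms; subtotal = 2.6000 ms
Link 2: t_trans = 8000/(50*10^6) s = 0.1600 ms; t_prop = 400/200000 s = 2.0000 ms; subtotal = 2.1600 ms
End-to-end = 2.6000 + 2.1600 = 4.7600 ms -> 4.760 ms (3 dp)

4.760


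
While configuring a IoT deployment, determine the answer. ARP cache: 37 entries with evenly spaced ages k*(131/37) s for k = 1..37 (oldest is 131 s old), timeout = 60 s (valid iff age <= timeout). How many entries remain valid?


Ages are k * 131/37 s for k = 1..37 (spacing = 3.5405 s).
Entry k is valid iff k * 131/37 <= 60 iff k <= 37 * 60 / 131 = 16.9466
n_valid = floor(16.9466) = 16
(n_stale = 37 - 16 = 21)

16


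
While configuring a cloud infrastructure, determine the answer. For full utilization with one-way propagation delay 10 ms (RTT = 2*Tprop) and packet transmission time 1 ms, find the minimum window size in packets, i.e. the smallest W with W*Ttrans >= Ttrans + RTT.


Given: Ttrans = 1 ms, RTT = 20 ms (= 2 * Tprop, Tprop = 10 ms)
Time until first ACK returns = Ttrans + RTT = 1 + 20 = 21 ms
Need W * Ttrans >= Ttrans + RTT  ->  W >= (Ttrans + RTT) / Ttrans
(Ttrans + RTT) / Ttrans = 21 / 1 = 21
W_min = ceil(21) = 21

21


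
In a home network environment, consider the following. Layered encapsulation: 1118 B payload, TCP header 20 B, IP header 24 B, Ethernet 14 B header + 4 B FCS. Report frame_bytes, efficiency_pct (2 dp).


TCP segment = 1118 + 20 = 1138 B
IP packet = 1138 + 24 = 1162 B
Ethernet frame = 1162 + 14 + 4 = 1180 B
Efficiency = app / frame = 1118 / 1180 = 0.947458 = 94.7458% -> 94.75% (2 dp)

1180, 94.75


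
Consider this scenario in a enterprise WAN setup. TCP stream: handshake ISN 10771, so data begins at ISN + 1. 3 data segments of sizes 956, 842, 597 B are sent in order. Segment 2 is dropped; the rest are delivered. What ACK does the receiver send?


SYN uses sequence number 10771; first data byte = ISN + 1 = 10772.
Segment 1: SEQ = 10772, len = 956 B, covers [10772, 11727]
Segment 2: SEQ = 11728, len = 842 B, covers [11728, 12569] [LOST]
Segment 3: SEQ = 12570, len = 597 B, covers [12570, 13166]
In-order data received: bytes [10772, 11727] (segments 1..1).
Segment 2 missing -> gap begins at byte 11728; later segments buffered out of order.
Cumulative ACK = next expected in-order byte = 10772 + 956 = 11728

11728


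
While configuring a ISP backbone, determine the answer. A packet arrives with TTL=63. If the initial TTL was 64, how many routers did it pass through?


Given: initial TTL = 64, received TTL = 63
Hops = initial TTL - received TTL
Hops = 64 - 63 = 1

1


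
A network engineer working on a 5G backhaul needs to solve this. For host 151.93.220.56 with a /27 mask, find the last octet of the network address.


Given: IP = 151.93.220.56, prefix = /27
Subnet mask = 255.255.255.224
Last octet of IP: 56
Last octet of mask: 224
Network last octet = 56 AND 224 = 32

32


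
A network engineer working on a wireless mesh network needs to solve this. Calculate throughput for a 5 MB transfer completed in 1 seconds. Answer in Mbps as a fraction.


Given: file = 5 MB, time = 1 s
File in Mb = 5 * 8 = 40 Mb
Throughput = 40 / 1 Mbps
Throughput = 40 Mbps

40


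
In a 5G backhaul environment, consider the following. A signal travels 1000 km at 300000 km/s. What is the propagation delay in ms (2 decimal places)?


Given: distance = 1000 km, speed = 300000 km/s
Delay = distance / speed = 1000 / 300000 seconds
Delay in ms = 1000 * 1000 / 300000
Delay = 3.3333 ms
Rounded to 2 dp = 3.33 ms

3.33


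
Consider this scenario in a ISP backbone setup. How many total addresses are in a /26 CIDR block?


Given: CIDR prefix /26
Host bits = 32 - 26 = 6
Total addresses = 2^6 = 64

64


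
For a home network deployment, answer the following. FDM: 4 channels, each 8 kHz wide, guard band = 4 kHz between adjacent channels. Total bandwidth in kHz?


Given: 4 channels, 8 kHz each, guard = 4 kHz
Channel bandwidth = 4 * 8 = 32 kHz
Guard bands = 3 gaps * 4 kHz = 12 kHz
Total = 32 + 12 = 44 kHz

44


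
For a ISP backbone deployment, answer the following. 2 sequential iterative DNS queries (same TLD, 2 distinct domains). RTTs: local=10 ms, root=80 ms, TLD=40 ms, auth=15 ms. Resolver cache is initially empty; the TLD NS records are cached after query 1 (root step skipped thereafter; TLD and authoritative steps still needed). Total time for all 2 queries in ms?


Lookup 1 (cold cache): local + root + TLD + auth = 10 + 80 + 40 + 15 = 145 ms
Lookups 2..2 (TLD NS cached -> skip root; new domain -> still ask TLD and auth): local + TLD + auth = 10 + 40 + 15 = 65 ms each
Remaining 1 lookups: 1 * 65 = 65 ms
Total = 145 + 65 = 210 ms

210


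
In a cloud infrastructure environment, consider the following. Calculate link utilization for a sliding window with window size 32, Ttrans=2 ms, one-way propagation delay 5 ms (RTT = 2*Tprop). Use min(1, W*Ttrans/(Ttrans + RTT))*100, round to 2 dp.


Given: W = 32, Ttrans = 2 ms, RTT = 10 ms (= 2 * Tprop, Tprop = 5 ms)
Cycle time = Ttrans + RTT = 2 + 10 = 12 ms (first packet sent until its ACK returns)
W * Ttrans = 32 * 2 = 64 ms of sending per cycle
W * Ttrans / (Ttrans + RTT) = 64 / 12 = 5.333333
U = min(1, 5.333333) = 1.000000
U% = 100.00%

100.00


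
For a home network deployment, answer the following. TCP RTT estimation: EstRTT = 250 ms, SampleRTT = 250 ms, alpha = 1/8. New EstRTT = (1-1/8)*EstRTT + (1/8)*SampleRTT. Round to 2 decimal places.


Given: EstRTT = 250 ms, SampleRTT = 250 ms, alpha = 1/8
New EstRTT = (1 - alpha) * EstRTT + alpha * SampleRTT
(7/8) * 250 = 218.75
(1/8) * 250 = 31.25
New EstRTT = 218.75 + 31.25 = 250 ms -> 250.00 ms (2 dp)

250.00


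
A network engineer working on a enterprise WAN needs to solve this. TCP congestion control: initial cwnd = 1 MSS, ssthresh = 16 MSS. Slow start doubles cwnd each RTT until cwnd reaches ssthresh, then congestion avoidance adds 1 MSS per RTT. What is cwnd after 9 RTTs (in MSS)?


RTT 0: cwnd = 1 MSS (initial)
RTT 1: cwnd = 2 MSS (slow start, doubled)
RTT 2: cwnd = 4 MSS (slow start, doubled)
RTT 3: cwnd = 8 MSS (slow start, doubled)
RTT 4: cwnd = 16 MSS (slow start, doubled)
RTT 5: cwnd = 17 MSS (congestion avoidance, +1)
RTT 6: cwnd = 18 MSS (congestion avoidance, +1)
RTT 7: cwnd = 19 MSS (congestion avoidance, +1)
RTT 8: cwnd = 20 MSS (congestion avoidance, +1)
RTT 9: cwnd = 21 MSS (congestion avoidance, +1)

21


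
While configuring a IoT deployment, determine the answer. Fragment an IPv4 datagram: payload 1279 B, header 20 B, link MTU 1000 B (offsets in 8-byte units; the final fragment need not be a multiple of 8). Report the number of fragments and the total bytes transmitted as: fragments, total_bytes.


Max data per non-final fragment = floor((MTU - header)/8)*8 = floor((1000 - 20)/8)*8 = floor(980/8)*8 = 976 B
Final fragment needs no 8-byte alignment: it can carry up to MTU - header = 980 B
Non-final fragments needed = ceil((payload - 980) / 976) = ceil(299/976) = ceil(0.3064) = 1
Number of fragments = 1 + 1 = 2
Fragment sizes (data): 1 * 976 B + 303 B (last, 303 <= 980 OK)
Total bytes sent = payload + n_frags * header = 1279 + 2*20 = 1279 + 40 = 1319 B

2, 1319


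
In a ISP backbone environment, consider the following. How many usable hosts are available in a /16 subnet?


Given: subnet mask /16
Host bits = 32 - 16 = 16
Total addresses = 2^16 = 65536
Usable hosts = 65536 - 2 (network + broadcast) = 65534

65534


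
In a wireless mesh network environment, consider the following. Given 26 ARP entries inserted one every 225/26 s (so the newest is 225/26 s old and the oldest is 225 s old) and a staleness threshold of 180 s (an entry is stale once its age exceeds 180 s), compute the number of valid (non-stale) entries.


Ages are k * 225/26 s for k = 1..26 (spacing = 8.6538 s).
Entry k is valid iff k * 225/26 <= 180 iff k <= 26 * 180 / 225 = 20.8000
n_valid = floor(20.8000) = 20
(n_stale = 26 - 20 = 6)

20


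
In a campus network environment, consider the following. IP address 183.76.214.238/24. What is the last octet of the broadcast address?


Given: IP = 183.76.214.238, prefix = /24
Host bits = 32 - 24 = 8
Network last octet = 238 AND mask = 0
Host part size = 2^8 - 1 = 255
Broadcast last octet = 0 OR 255 = 255

255
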